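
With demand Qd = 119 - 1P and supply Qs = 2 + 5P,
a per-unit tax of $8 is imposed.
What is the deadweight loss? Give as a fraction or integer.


Pre-tax equilibrium quantity: Q* = 199/2
Post-tax equilibrium quantity: Q_tax = 557/6
Reduction in quantity: Q* - Q_tax = 20/3
DWL = (1/2) * tax * (Q* - Q_tax)
DWL = (1/2) * 8 * 20/3 = 80/3

80/3


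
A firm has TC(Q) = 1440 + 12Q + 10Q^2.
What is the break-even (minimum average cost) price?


AC(Q) = 1440/Q + 12 + 10Q
To minimize: dAC/dQ = -1440/Q^2 + 10 = 0
Q^2 = 1440/10 = 144
Q* = 12
Min AC = 1440/12 + 12 + 10*12
Min AC = 120 + 12 + 120 = 252

252


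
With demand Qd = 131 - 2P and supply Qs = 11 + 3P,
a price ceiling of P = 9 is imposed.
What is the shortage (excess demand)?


At P = 9:
Qd = 131 - 2*9 = 113
Qs = 11 + 3*9 = 38
Shortage = Qd - Qs = 113 - 38 = 75

75


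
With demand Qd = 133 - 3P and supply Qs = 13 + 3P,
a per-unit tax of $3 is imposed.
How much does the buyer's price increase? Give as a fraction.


With a per-unit tax, the buyer's price increase depends on relative slopes.
Supply slope: d = 3, Demand slope: b = 3
Buyer's price increase = d * tax / (b + d)
= 3 * 3 / (3 + 3)
= 9 / 6 = 3/2

3/2


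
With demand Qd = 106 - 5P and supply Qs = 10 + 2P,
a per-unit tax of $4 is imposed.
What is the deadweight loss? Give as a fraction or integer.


Pre-tax equilibrium quantity: Q* = 262/7
Post-tax equilibrium quantity: Q_tax = 222/7
Reduction in quantity: Q* - Q_tax = 40/7
DWL = (1/2) * tax * (Q* - Q_tax)
DWL = (1/2) * 4 * 40/7 = 80/7

80/7


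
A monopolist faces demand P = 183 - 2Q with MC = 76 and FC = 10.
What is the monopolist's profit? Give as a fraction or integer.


MR = MC: 183 - 4Q = 76
Q* = 107/4
P* = 183 - 2*107/4 = 259/2
Profit = (P* - MC)*Q* - FC
= (259/2 - 76)*107/4 - 10
= 107/2*107/4 - 10
= 11449/8 - 10 = 11369/8

11369/8


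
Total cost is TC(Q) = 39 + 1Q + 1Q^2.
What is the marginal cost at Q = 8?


MC = dTC/dQ = 1 + 2*1*Q
At Q = 8:
MC = 1 + 2*8
MC = 1 + 16 = 17

17


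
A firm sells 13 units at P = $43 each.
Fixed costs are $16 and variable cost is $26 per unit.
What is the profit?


Total Revenue = P * Q = 43 * 13 = $559
Total Cost = FC + VC*Q = 16 + 26*13 = $354
Profit = TR - TC = 559 - 354 = $205

$205


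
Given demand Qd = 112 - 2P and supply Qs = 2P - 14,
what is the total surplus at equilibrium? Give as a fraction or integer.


Find equilibrium: 112 - 2P = 2P - 14
112 + 14 = 4P
P* = 126/4 = 63/2
Q* = 2*63/2 - 14 = 49
Inverse demand: P = 56 - Q/2, so P_max = 56
Inverse supply: P = 7 + Q/2, so P_min = 7
CS = (1/2) * 49 * (56 - 63/2) = 2401/4
PS = (1/2) * 49 * (63/2 - 7) = 2401/4
TS = CS + PS = 2401/4 + 2401/4 = 2401/2

2401/2


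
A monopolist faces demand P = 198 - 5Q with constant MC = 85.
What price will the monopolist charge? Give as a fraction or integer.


MR = 198 - 10Q
Set MR = MC: 198 - 10Q = 85
Q* = 113/10
Substitute into demand:
P* = 198 - 5*113/10 = 283/2

283/2


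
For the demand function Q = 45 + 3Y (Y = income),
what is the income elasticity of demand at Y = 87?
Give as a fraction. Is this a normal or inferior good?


dQ/dY = 3
At Y = 87: Q = 45 + 3*87 = 306
Ey = (dQ/dY)(Y/Q) = 3 * 87 / 306 = 29/34
Since Ey > 0, this is a normal good.

29/34 (normal good)


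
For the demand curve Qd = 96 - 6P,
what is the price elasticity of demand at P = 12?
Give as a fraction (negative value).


dQ/dP = -6
At P = 12: Q = 96 - 6*12 = 24
E = (dQ/dP)(P/Q) = (-6)(12/24) = -3

-3


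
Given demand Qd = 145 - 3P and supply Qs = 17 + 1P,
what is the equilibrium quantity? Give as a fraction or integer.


First find equilibrium price:
145 - 3P = 17 + 1P
P* = 128/4 = 32
Then substitute into demand:
Q* = 145 - 3 * 32 = 49

49


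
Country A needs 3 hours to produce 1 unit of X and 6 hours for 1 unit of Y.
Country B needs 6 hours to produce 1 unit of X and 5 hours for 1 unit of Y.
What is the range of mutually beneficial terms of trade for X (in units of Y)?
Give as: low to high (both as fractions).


Opportunity cost of X for Country A = hours_X / hours_Y = 3/6 = 1/2 units of Y
Opportunity cost of X for Country B = hours_X / hours_Y = 6/5 = 6/5 units of Y
Terms of trade must be between the two opportunity costs.
Range: 1/2 to 6/5

1/2 to 6/5


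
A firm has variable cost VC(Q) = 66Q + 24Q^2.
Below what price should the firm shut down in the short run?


AVC(Q) = VC(Q)/Q = 66 + 24Q
AVC is increasing in Q, so minimum AVC is at Q -> 0+.
Min AVC = 66
The firm should shut down if P < 66.

66


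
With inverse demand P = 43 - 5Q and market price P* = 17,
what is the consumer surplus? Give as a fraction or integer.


Maximum willingness to pay (at Q=0): P_max = 43
Quantity demanded at P* = 17:
Q* = (43 - 17)/5 = 26/5
CS = (1/2) * Q* * (P_max - P*)
CS = (1/2) * 26/5 * (43 - 17)
CS = (1/2) * 26/5 * 26 = 338/5

338/5


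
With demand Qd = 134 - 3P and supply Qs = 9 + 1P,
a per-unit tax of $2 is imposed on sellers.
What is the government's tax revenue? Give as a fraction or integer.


With tax on sellers, new supply: Qs' = 9 + 1(P - 2)
= 7 + 1P
New equilibrium quantity:
Q_new = 155/4
Tax revenue = tax * Q_new = 2 * 155/4 = 155/2

155/2


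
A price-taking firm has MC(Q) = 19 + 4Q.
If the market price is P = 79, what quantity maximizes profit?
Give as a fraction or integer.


In perfect competition, profit is maximized where P = MC.
79 = 19 + 4Q
60 = 4Q
Q* = 60/4 = 15

15


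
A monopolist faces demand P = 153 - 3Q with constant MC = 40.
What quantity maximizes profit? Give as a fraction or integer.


TR = P*Q = (153 - 3Q)Q = 153Q - 3Q^2
MR = dTR/dQ = 153 - 6Q
Set MR = MC:
153 - 6Q = 40
113 = 6Q
Q* = 113/6 = 113/6

113/6


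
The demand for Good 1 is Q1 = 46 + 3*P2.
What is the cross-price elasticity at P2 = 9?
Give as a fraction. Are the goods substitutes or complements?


dQ1/dP2 = 3
At P2 = 9: Q1 = 46 + 3*9 = 73
Exy = (dQ1/dP2)(P2/Q1) = 3 * 9 / 73 = 27/73
Since Exy > 0, the goods are substitutes.

27/73 (substitutes)


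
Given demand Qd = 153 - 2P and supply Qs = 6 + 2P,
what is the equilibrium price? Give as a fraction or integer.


At equilibrium, Qd = Qs.
153 - 2P = 6 + 2P
153 - 6 = 2P + 2P
147 = 4P
P* = 147/4 = 147/4

147/4


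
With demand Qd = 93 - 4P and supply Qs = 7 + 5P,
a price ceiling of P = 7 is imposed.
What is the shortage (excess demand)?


At P = 7:
Qd = 93 - 4*7 = 65
Qs = 7 + 5*7 = 42
Shortage = Qd - Qs = 65 - 42 = 23

23


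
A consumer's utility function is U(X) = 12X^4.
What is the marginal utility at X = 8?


MU = dU/dX = 12*4*X^(4-1)
MU = 48*X^3
At X = 8:
MU = 48 * 8^3
MU = 48 * 512 = 24576

24576


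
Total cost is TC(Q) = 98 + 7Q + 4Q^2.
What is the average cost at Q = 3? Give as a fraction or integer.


TC(3) = 98 + 7*3 + 4*3^2
TC(3) = 98 + 21 + 36 = 155
AC = TC/Q = 155/3 = 155/3

155/3


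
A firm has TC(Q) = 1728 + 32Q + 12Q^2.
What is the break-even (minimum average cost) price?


AC(Q) = 1728/Q + 32 + 12Q
To minimize: dAC/dQ = -1728/Q^2 + 12 = 0
Q^2 = 1728/12 = 144
Q* = 12
Min AC = 1728/12 + 32 + 12*12
Min AC = 144 + 32 + 144 = 320

320


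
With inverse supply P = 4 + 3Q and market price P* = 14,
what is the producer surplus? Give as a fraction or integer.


Minimum supply price (at Q=0): P_min = 4
Quantity supplied at P* = 14:
Q* = (14 - 4)/3 = 10/3
PS = (1/2) * Q* * (P* - P_min)
PS = (1/2) * 10/3 * (14 - 4)
PS = (1/2) * 10/3 * 10 = 50/3

50/3


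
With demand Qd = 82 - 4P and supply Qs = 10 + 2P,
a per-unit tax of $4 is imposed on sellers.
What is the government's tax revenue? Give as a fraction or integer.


With tax on sellers, new supply: Qs' = 10 + 2(P - 4)
= 2 + 2P
New equilibrium quantity:
Q_new = 86/3
Tax revenue = tax * Q_new = 4 * 86/3 = 344/3

344/3


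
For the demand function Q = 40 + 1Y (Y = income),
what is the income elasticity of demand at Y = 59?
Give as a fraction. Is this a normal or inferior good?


dQ/dY = 1
At Y = 59: Q = 40 + 1*59 = 99
Ey = (dQ/dY)(Y/Q) = 1 * 59 / 99 = 59/99
Since Ey > 0, this is a normal good.

59/99 (normal good)


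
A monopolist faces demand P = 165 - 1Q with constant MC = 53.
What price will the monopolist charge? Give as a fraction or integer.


MR = 165 - 2Q
Set MR = MC: 165 - 2Q = 53
Q* = 56
Substitute into demand:
P* = 165 - 1*56 = 109

109


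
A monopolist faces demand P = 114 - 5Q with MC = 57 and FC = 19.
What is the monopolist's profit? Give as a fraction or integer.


MR = MC: 114 - 10Q = 57
Q* = 57/10
P* = 114 - 5*57/10 = 171/2
Profit = (P* - MC)*Q* - FC
= (171/2 - 57)*57/10 - 19
= 57/2*57/10 - 19
= 3249/20 - 19 = 2869/20

2869/20


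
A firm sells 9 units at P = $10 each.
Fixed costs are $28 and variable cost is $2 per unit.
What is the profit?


Total Revenue = P * Q = 10 * 9 = $90
Total Cost = FC + VC*Q = 28 + 2*9 = $46
Profit = TR - TC = 90 - 46 = $44

$44


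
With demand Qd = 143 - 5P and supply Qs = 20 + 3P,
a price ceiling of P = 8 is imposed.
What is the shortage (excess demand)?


At P = 8:
Qd = 143 - 5*8 = 103
Qs = 20 + 3*8 = 44
Shortage = Qd - Qs = 103 - 44 = 59

59


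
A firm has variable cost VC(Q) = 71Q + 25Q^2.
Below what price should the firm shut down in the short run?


AVC(Q) = VC(Q)/Q = 71 + 25Q
AVC is increasing in Q, so minimum AVC is at Q -> 0+.
Min AVC = 71
The firm should shut down if P < 71.

71


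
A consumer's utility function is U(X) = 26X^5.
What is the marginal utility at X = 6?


MU = dU/dX = 26*5*X^(5-1)
MU = 130*X^4
At X = 6:
MU = 130 * 6^4
MU = 130 * 1296 = 168480

168480


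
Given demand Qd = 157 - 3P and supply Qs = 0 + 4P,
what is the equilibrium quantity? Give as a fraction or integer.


First find equilibrium price:
157 - 3P = 0 + 4P
P* = 157/7 = 157/7
Then substitute into demand:
Q* = 157 - 3 * 157/7 = 628/7

628/7


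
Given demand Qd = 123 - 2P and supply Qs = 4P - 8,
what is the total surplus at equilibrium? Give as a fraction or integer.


Find equilibrium: 123 - 2P = 4P - 8
123 + 8 = 6P
P* = 131/6 = 131/6
Q* = 4*131/6 - 8 = 238/3
Inverse demand: P = 123/2 - Q/2, so P_max = 123/2
Inverse supply: P = 2 + Q/4, so P_min = 2
CS = (1/2) * 238/3 * (123/2 - 131/6) = 14161/9
PS = (1/2) * 238/3 * (131/6 - 2) = 14161/18
TS = CS + PS = 14161/9 + 14161/18 = 14161/6

14161/6


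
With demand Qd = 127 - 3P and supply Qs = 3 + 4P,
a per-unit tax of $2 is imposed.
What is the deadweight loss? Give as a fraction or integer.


Pre-tax equilibrium quantity: Q* = 517/7
Post-tax equilibrium quantity: Q_tax = 493/7
Reduction in quantity: Q* - Q_tax = 24/7
DWL = (1/2) * tax * (Q* - Q_tax)
DWL = (1/2) * 2 * 24/7 = 24/7

24/7


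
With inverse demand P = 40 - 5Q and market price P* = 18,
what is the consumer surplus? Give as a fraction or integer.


Maximum willingness to pay (at Q=0): P_max = 40
Quantity demanded at P* = 18:
Q* = (40 - 18)/5 = 22/5
CS = (1/2) * Q* * (P_max - P*)
CS = (1/2) * 22/5 * (40 - 18)
CS = (1/2) * 22/5 * 22 = 242/5

242/5


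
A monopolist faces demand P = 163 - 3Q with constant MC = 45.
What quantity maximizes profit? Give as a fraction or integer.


TR = P*Q = (163 - 3Q)Q = 163Q - 3Q^2
MR = dTR/dQ = 163 - 6Q
Set MR = MC:
163 - 6Q = 45
118 = 6Q
Q* = 118/6 = 59/3

59/3


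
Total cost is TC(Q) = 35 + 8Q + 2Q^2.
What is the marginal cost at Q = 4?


MC = dTC/dQ = 8 + 2*2*Q
At Q = 4:
MC = 8 + 4*4
MC = 8 + 16 = 24

24


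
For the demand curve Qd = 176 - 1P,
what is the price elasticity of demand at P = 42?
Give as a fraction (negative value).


dQ/dP = -1
At P = 42: Q = 176 - 1*42 = 134
E = (dQ/dP)(P/Q) = (-1)(42/134) = -21/67

-21/67


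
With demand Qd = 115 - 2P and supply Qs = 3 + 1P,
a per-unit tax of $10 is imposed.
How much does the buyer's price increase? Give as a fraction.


With a per-unit tax, the buyer's price increase depends on relative slopes.
Supply slope: d = 1, Demand slope: b = 2
Buyer's price increase = d * tax / (b + d)
= 1 * 10 / (2 + 1)
= 10 / 3 = 10/3

10/3


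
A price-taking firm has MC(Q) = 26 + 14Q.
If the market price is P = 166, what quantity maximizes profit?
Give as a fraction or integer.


In perfect competition, profit is maximized where P = MC.
166 = 26 + 14Q
140 = 14Q
Q* = 140/14 = 10

10


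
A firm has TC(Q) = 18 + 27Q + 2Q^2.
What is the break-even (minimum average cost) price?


AC(Q) = 18/Q + 27 + 2Q
To minimize: dAC/dQ = -18/Q^2 + 2 = 0
Q^2 = 18/2 = 9
Q* = 3
Min AC = 18/3 + 27 + 2*3
Min AC = 6 + 27 + 6 = 39

39


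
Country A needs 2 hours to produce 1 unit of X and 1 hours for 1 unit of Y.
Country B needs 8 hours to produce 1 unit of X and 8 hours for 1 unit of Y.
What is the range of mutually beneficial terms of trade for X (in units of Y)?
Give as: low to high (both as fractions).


Opportunity cost of X for Country A = hours_X / hours_Y = 2/1 = 2 units of Y
Opportunity cost of X for Country B = hours_X / hours_Y = 8/8 = 1 units of Y
Terms of trade must be between the two opportunity costs.
Range: 1 to 2

1 to 2


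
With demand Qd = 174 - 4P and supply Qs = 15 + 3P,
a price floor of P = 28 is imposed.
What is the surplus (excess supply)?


At P = 28:
Qd = 174 - 4*28 = 62
Qs = 15 + 3*28 = 99
Surplus = Qs - Qd = 99 - 62 = 37

37


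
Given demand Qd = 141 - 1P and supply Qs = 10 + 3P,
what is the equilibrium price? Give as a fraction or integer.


At equilibrium, Qd = Qs.
141 - 1P = 10 + 3P
141 - 10 = 1P + 3P
131 = 4P
P* = 131/4 = 131/4

131/4


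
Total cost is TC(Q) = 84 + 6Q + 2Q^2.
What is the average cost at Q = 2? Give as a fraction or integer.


TC(2) = 84 + 6*2 + 2*2^2
TC(2) = 84 + 12 + 8 = 104
AC = TC/Q = 104/2 = 52

52


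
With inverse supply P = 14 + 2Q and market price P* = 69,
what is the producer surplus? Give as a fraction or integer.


Minimum supply price (at Q=0): P_min = 14
Quantity supplied at P* = 69:
Q* = (69 - 14)/2 = 55/2
PS = (1/2) * Q* * (P* - P_min)
PS = (1/2) * 55/2 * (69 - 14)
PS = (1/2) * 55/2 * 55 = 3025/4

3025/4


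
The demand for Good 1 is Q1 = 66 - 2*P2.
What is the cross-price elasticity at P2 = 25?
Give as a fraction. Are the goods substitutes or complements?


dQ1/dP2 = -2
At P2 = 25: Q1 = 66 - 2*25 = 16
Exy = (dQ1/dP2)(P2/Q1) = -2 * 25 / 16 = -25/8
Since Exy < 0, the goods are complements.

-25/8 (complements)


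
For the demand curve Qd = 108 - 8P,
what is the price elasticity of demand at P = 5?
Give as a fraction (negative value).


dQ/dP = -8
At P = 5: Q = 108 - 8*5 = 68
E = (dQ/dP)(P/Q) = (-8)(5/68) = -10/17

-10/17


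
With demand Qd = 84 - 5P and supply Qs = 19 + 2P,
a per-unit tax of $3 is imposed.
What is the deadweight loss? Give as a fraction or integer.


Pre-tax equilibrium quantity: Q* = 263/7
Post-tax equilibrium quantity: Q_tax = 233/7
Reduction in quantity: Q* - Q_tax = 30/7
DWL = (1/2) * tax * (Q* - Q_tax)
DWL = (1/2) * 3 * 30/7 = 45/7

45/7


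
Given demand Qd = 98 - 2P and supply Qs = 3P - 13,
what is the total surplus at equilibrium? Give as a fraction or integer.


Find equilibrium: 98 - 2P = 3P - 13
98 + 13 = 5P
P* = 111/5 = 111/5
Q* = 3*111/5 - 13 = 268/5
Inverse demand: P = 49 - Q/2, so P_max = 49
Inverse supply: P = 13/3 + Q/3, so P_min = 13/3
CS = (1/2) * 268/5 * (49 - 111/5) = 17956/25
PS = (1/2) * 268/5 * (111/5 - 13/3) = 35912/75
TS = CS + PS = 17956/25 + 35912/75 = 17956/15

17956/15


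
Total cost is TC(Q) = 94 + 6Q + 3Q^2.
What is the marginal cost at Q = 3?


MC = dTC/dQ = 6 + 2*3*Q
At Q = 3:
MC = 6 + 6*3
MC = 6 + 18 = 24

24


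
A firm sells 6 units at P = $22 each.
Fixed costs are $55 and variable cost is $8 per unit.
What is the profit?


Total Revenue = P * Q = 22 * 6 = $132
Total Cost = FC + VC*Q = 55 + 8*6 = $103
Profit = TR - TC = 132 - 103 = $29

$29


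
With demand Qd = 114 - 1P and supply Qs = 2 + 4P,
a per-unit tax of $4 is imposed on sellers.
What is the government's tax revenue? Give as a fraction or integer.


With tax on sellers, new supply: Qs' = 2 + 4(P - 4)
= 4P - 14
New equilibrium quantity:
Q_new = 442/5
Tax revenue = tax * Q_new = 4 * 442/5 = 1768/5

1768/5


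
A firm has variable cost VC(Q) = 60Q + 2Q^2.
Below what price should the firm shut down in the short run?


AVC(Q) = VC(Q)/Q = 60 + 2Q
AVC is increasing in Q, so minimum AVC is at Q -> 0+.
Min AVC = 60
The firm should shut down if P < 60.

60


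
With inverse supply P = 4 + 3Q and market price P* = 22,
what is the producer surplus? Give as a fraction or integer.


Minimum supply price (at Q=0): P_min = 4
Quantity supplied at P* = 22:
Q* = (22 - 4)/3 = 6
PS = (1/2) * Q* * (P* - P_min)
PS = (1/2) * 6 * (22 - 4)
PS = (1/2) * 6 * 18 = 54

54


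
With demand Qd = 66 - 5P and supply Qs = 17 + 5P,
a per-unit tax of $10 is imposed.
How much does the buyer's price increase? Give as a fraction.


With a per-unit tax, the buyer's price increase depends on relative slopes.
Supply slope: d = 5, Demand slope: b = 5
Buyer's price increase = d * tax / (b + d)
= 5 * 10 / (5 + 5)
= 50 / 10 = 5

5


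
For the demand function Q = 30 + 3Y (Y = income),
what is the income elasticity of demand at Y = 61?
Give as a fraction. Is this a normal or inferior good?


dQ/dY = 3
At Y = 61: Q = 30 + 3*61 = 213
Ey = (dQ/dY)(Y/Q) = 3 * 61 / 213 = 61/71
Since Ey > 0, this is a normal good.

61/71 (normal good)


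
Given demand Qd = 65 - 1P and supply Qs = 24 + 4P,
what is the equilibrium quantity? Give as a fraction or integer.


First find equilibrium price:
65 - 1P = 24 + 4P
P* = 41/5 = 41/5
Then substitute into demand:
Q* = 65 - 1 * 41/5 = 284/5

284/5


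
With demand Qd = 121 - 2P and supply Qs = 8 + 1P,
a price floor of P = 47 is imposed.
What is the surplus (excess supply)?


At P = 47:
Qd = 121 - 2*47 = 27
Qs = 8 + 1*47 = 55
Surplus = Qs - Qd = 55 - 27 = 28

28


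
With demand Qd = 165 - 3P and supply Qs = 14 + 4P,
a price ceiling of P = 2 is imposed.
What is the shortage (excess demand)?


At P = 2:
Qd = 165 - 3*2 = 159
Qs = 14 + 4*2 = 22
Shortage = Qd - Qs = 159 - 22 = 137

137


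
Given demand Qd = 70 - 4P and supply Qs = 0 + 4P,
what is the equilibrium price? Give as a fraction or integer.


At equilibrium, Qd = Qs.
70 - 4P = 0 + 4P
70 - 0 = 4P + 4P
70 = 8P
P* = 70/8 = 35/4

35/4


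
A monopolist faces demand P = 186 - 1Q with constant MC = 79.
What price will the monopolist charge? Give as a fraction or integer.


MR = 186 - 2Q
Set MR = MC: 186 - 2Q = 79
Q* = 107/2
Substitute into demand:
P* = 186 - 1*107/2 = 265/2

265/2


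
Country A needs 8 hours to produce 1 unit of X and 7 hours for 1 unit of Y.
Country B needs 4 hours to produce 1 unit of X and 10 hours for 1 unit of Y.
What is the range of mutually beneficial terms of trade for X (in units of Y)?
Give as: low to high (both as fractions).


Opportunity cost of X for Country A = hours_X / hours_Y = 8/7 = 8/7 units of Y
Opportunity cost of X for Country B = hours_X / hours_Y = 4/10 = 2/5 units of Y
Terms of trade must be between the two opportunity costs.
Range: 2/5 to 8/7

2/5 to 8/7


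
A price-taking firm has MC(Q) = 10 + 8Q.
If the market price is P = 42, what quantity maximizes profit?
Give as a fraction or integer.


In perfect competition, profit is maximized where P = MC.
42 = 10 + 8Q
32 = 8Q
Q* = 32/8 = 4

4


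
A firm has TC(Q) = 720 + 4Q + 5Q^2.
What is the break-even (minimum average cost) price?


AC(Q) = 720/Q + 4 + 5Q
To minimize: dAC/dQ = -720/Q^2 + 5 = 0
Q^2 = 720/5 = 144
Q* = 12
Min AC = 720/12 + 4 + 5*12
Min AC = 60 + 4 + 60 = 124

124


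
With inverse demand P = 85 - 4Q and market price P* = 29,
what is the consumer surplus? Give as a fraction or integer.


Maximum willingness to pay (at Q=0): P_max = 85
Quantity demanded at P* = 29:
Q* = (85 - 29)/4 = 14
CS = (1/2) * Q* * (P_max - P*)
CS = (1/2) * 14 * (85 - 29)
CS = (1/2) * 14 * 56 = 392

392


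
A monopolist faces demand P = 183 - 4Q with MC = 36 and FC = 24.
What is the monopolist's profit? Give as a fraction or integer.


MR = MC: 183 - 8Q = 36
Q* = 147/8
P* = 183 - 4*147/8 = 219/2
Profit = (P* - MC)*Q* - FC
= (219/2 - 36)*147/8 - 24
= 147/2*147/8 - 24
= 21609/16 - 24 = 21225/16

21225/16


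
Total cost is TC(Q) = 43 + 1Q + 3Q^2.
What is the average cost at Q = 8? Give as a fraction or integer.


TC(8) = 43 + 1*8 + 3*8^2
TC(8) = 43 + 8 + 192 = 243
AC = TC/Q = 243/8 = 243/8

243/8


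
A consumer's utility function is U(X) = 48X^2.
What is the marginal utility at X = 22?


MU = dU/dX = 48*2*X^(2-1)
MU = 96*X^1
At X = 22:
MU = 96 * 22^1
MU = 96 * 22 = 2112

2112


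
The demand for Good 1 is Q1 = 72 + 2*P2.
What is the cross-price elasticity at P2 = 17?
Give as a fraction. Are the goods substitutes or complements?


dQ1/dP2 = 2
At P2 = 17: Q1 = 72 + 2*17 = 106
Exy = (dQ1/dP2)(P2/Q1) = 2 * 17 / 106 = 17/53
Since Exy > 0, the goods are substitutes.

17/53 (substitutes)


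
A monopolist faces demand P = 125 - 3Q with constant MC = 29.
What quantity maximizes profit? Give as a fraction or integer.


TR = P*Q = (125 - 3Q)Q = 125Q - 3Q^2
MR = dTR/dQ = 125 - 6Q
Set MR = MC:
125 - 6Q = 29
96 = 6Q
Q* = 96/6 = 16

16


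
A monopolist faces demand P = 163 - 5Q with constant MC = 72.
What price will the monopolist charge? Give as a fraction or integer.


MR = 163 - 10Q
Set MR = MC: 163 - 10Q = 72
Q* = 91/10
Substitute into demand:
P* = 163 - 5*91/10 = 235/2

235/2


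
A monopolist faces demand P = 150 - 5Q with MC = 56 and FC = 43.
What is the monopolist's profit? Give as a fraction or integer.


MR = MC: 150 - 10Q = 56
Q* = 47/5
P* = 150 - 5*47/5 = 103
Profit = (P* - MC)*Q* - FC
= (103 - 56)*47/5 - 43
= 47*47/5 - 43
= 2209/5 - 43 = 1994/5

1994/5


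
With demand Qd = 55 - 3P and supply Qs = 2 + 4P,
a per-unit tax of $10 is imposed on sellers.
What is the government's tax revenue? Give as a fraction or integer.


With tax on sellers, new supply: Qs' = 2 + 4(P - 10)
= 4P - 38
New equilibrium quantity:
Q_new = 106/7
Tax revenue = tax * Q_new = 10 * 106/7 = 1060/7

1060/7


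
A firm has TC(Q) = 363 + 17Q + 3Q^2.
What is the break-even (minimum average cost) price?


AC(Q) = 363/Q + 17 + 3Q
To minimize: dAC/dQ = -363/Q^2 + 3 = 0
Q^2 = 363/3 = 121
Q* = 11
Min AC = 363/11 + 17 + 3*11
Min AC = 33 + 17 + 33 = 83

83


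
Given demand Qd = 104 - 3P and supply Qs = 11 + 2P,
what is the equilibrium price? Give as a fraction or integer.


At equilibrium, Qd = Qs.
104 - 3P = 11 + 2P
104 - 11 = 3P + 2P
93 = 5P
P* = 93/5 = 93/5

93/5


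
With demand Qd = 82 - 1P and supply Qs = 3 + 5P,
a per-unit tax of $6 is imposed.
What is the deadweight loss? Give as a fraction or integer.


Pre-tax equilibrium quantity: Q* = 413/6
Post-tax equilibrium quantity: Q_tax = 383/6
Reduction in quantity: Q* - Q_tax = 5
DWL = (1/2) * tax * (Q* - Q_tax)
DWL = (1/2) * 6 * 5 = 15

15


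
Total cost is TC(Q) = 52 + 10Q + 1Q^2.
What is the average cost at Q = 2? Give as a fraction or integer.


TC(2) = 52 + 10*2 + 1*2^2
TC(2) = 52 + 20 + 4 = 76
AC = TC/Q = 76/2 = 38

38


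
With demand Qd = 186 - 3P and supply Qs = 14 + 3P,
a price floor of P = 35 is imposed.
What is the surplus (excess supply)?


At P = 35:
Qd = 186 - 3*35 = 81
Qs = 14 + 3*35 = 119
Surplus = Qs - Qd = 119 - 81 = 38

38


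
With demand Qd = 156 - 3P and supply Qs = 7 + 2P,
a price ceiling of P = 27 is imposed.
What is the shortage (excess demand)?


At P = 27:
Qd = 156 - 3*27 = 75
Qs = 7 + 2*27 = 61
Shortage = Qd - Qs = 75 - 61 = 14

14


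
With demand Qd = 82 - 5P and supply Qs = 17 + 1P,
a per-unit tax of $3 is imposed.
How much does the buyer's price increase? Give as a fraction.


With a per-unit tax, the buyer's price increase depends on relative slopes.
Supply slope: d = 1, Demand slope: b = 5
Buyer's price increase = d * tax / (b + d)
= 1 * 3 / (5 + 1)
= 3 / 6 = 1/2

1/2


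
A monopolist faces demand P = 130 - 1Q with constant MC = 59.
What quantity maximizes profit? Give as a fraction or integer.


TR = P*Q = (130 - 1Q)Q = 130Q - 1Q^2
MR = dTR/dQ = 130 - 2Q
Set MR = MC:
130 - 2Q = 59
71 = 2Q
Q* = 71/2 = 71/2

71/2


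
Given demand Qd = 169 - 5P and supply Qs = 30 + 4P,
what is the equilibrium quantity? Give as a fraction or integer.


First find equilibrium price:
169 - 5P = 30 + 4P
P* = 139/9 = 139/9
Then substitute into demand:
Q* = 169 - 5 * 139/9 = 826/9

826/9


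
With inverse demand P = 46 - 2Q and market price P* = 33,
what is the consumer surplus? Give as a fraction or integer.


Maximum willingness to pay (at Q=0): P_max = 46
Quantity demanded at P* = 33:
Q* = (46 - 33)/2 = 13/2
CS = (1/2) * Q* * (P_max - P*)
CS = (1/2) * 13/2 * (46 - 33)
CS = (1/2) * 13/2 * 13 = 169/4

169/4


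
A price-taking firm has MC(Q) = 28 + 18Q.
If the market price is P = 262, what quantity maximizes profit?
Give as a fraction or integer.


In perfect competition, profit is maximized where P = MC.
262 = 28 + 18Q
234 = 18Q
Q* = 234/18 = 13

13


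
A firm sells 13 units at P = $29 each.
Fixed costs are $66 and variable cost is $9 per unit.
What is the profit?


Total Revenue = P * Q = 29 * 13 = $377
Total Cost = FC + VC*Q = 66 + 9*13 = $183
Profit = TR - TC = 377 - 183 = $194

$194


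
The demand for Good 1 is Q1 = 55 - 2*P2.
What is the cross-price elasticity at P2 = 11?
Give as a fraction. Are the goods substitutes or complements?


dQ1/dP2 = -2
At P2 = 11: Q1 = 55 - 2*11 = 33
Exy = (dQ1/dP2)(P2/Q1) = -2 * 11 / 33 = -2/3
Since Exy < 0, the goods are complements.

-2/3 (complements)


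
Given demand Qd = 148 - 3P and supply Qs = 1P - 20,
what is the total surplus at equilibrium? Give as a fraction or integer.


Find equilibrium: 148 - 3P = 1P - 20
148 + 20 = 4P
P* = 168/4 = 42
Q* = 1*42 - 20 = 22
Inverse demand: P = 148/3 - Q/3, so P_max = 148/3
Inverse supply: P = 20 + Q/1, so P_min = 20
CS = (1/2) * 22 * (148/3 - 42) = 242/3
PS = (1/2) * 22 * (42 - 20) = 242
TS = CS + PS = 242/3 + 242 = 968/3

968/3


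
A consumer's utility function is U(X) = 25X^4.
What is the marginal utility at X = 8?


MU = dU/dX = 25*4*X^(4-1)
MU = 100*X^3
At X = 8:
MU = 100 * 8^3
MU = 100 * 512 = 51200

51200


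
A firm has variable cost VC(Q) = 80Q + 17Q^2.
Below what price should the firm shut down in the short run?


AVC(Q) = VC(Q)/Q = 80 + 17Q
AVC is increasing in Q, so minimum AVC is at Q -> 0+.
Min AVC = 80
The firm should shut down if P < 80.

80


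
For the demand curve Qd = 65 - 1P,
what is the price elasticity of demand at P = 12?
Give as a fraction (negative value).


dQ/dP = -1
At P = 12: Q = 65 - 1*12 = 53
E = (dQ/dP)(P/Q) = (-1)(12/53) = -12/53

-12/53


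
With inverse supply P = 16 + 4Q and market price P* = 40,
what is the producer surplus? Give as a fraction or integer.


Minimum supply price (at Q=0): P_min = 16
Quantity supplied at P* = 40:
Q* = (40 - 16)/4 = 6
PS = (1/2) * Q* * (P* - P_min)
PS = (1/2) * 6 * (40 - 16)
PS = (1/2) * 6 * 24 = 72

72


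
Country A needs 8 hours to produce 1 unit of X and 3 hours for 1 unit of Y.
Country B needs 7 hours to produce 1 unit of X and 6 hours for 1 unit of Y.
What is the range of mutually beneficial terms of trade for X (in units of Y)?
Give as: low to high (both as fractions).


Opportunity cost of X for Country A = hours_X / hours_Y = 8/3 = 8/3 units of Y
Opportunity cost of X for Country B = hours_X / hours_Y = 7/6 = 7/6 units of Y
Terms of trade must be between the two opportunity costs.
Range: 7/6 to 8/3

7/6 to 8/3


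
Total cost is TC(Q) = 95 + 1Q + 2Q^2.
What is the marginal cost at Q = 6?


MC = dTC/dQ = 1 + 2*2*Q
At Q = 6:
MC = 1 + 4*6
MC = 1 + 24 = 25

25


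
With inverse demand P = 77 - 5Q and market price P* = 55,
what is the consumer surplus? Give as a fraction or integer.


Maximum willingness to pay (at Q=0): P_max = 77
Quantity demanded at P* = 55:
Q* = (77 - 55)/5 = 22/5
CS = (1/2) * Q* * (P_max - P*)
CS = (1/2) * 22/5 * (77 - 55)
CS = (1/2) * 22/5 * 22 = 242/5

242/5


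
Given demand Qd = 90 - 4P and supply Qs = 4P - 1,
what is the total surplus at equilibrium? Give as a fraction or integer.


Find equilibrium: 90 - 4P = 4P - 1
90 + 1 = 8P
P* = 91/8 = 91/8
Q* = 4*91/8 - 1 = 89/2
Inverse demand: P = 45/2 - Q/4, so P_max = 45/2
Inverse supply: P = 1/4 + Q/4, so P_min = 1/4
CS = (1/2) * 89/2 * (45/2 - 91/8) = 7921/32
PS = (1/2) * 89/2 * (91/8 - 1/4) = 7921/32
TS = CS + PS = 7921/32 + 7921/32 = 7921/16

7921/16


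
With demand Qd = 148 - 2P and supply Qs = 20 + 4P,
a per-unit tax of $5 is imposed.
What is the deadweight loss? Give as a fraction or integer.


Pre-tax equilibrium quantity: Q* = 316/3
Post-tax equilibrium quantity: Q_tax = 296/3
Reduction in quantity: Q* - Q_tax = 20/3
DWL = (1/2) * tax * (Q* - Q_tax)
DWL = (1/2) * 5 * 20/3 = 50/3

50/3


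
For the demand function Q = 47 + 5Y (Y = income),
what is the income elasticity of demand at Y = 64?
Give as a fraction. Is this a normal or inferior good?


dQ/dY = 5
At Y = 64: Q = 47 + 5*64 = 367
Ey = (dQ/dY)(Y/Q) = 5 * 64 / 367 = 320/367
Since Ey > 0, this is a normal good.

320/367 (normal good)


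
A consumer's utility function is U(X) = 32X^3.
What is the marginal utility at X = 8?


MU = dU/dX = 32*3*X^(3-1)
MU = 96*X^2
At X = 8:
MU = 96 * 8^2
MU = 96 * 64 = 6144

6144


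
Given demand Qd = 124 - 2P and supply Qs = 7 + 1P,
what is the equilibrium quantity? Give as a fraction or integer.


First find equilibrium price:
124 - 2P = 7 + 1P
P* = 117/3 = 39
Then substitute into demand:
Q* = 124 - 2 * 39 = 46

46


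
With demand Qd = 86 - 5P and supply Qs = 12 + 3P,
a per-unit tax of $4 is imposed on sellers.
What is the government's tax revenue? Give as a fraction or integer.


With tax on sellers, new supply: Qs' = 12 + 3(P - 4)
= 0 + 3P
New equilibrium quantity:
Q_new = 129/4
Tax revenue = tax * Q_new = 4 * 129/4 = 129

129


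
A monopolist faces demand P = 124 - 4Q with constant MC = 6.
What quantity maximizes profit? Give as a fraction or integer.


TR = P*Q = (124 - 4Q)Q = 124Q - 4Q^2
MR = dTR/dQ = 124 - 8Q
Set MR = MC:
124 - 8Q = 6
118 = 8Q
Q* = 118/8 = 59/4

59/4


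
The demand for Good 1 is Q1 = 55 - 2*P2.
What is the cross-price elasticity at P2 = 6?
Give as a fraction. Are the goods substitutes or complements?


dQ1/dP2 = -2
At P2 = 6: Q1 = 55 - 2*6 = 43
Exy = (dQ1/dP2)(P2/Q1) = -2 * 6 / 43 = -12/43
Since Exy < 0, the goods are complements.

-12/43 (complements)


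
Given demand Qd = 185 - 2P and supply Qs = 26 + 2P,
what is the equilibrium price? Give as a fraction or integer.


At equilibrium, Qd = Qs.
185 - 2P = 26 + 2P
185 - 26 = 2P + 2P
159 = 4P
P* = 159/4 = 159/4

159/4


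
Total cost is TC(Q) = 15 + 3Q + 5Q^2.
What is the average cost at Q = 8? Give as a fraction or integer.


TC(8) = 15 + 3*8 + 5*8^2
TC(8) = 15 + 24 + 320 = 359
AC = TC/Q = 359/8 = 359/8

359/8


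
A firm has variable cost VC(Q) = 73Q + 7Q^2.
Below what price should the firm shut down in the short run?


AVC(Q) = VC(Q)/Q = 73 + 7Q
AVC is increasing in Q, so minimum AVC is at Q -> 0+.
Min AVC = 73
The firm should shut down if P < 73.

73


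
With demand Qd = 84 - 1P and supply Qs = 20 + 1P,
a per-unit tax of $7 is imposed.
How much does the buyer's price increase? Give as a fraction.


With a per-unit tax, the buyer's price increase depends on relative slopes.
Supply slope: d = 1, Demand slope: b = 1
Buyer's price increase = d * tax / (b + d)
= 1 * 7 / (1 + 1)
= 7 / 2 = 7/2

7/2


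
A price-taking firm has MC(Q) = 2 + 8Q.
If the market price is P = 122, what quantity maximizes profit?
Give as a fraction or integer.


In perfect competition, profit is maximized where P = MC.
122 = 2 + 8Q
120 = 8Q
Q* = 120/8 = 15

15


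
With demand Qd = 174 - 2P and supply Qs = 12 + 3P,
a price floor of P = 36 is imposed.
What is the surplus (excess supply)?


At P = 36:
Qd = 174 - 2*36 = 102
Qs = 12 + 3*36 = 120
Surplus = Qs - Qd = 120 - 102 = 18

18


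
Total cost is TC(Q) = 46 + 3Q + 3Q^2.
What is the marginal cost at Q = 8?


MC = dTC/dQ = 3 + 2*3*Q
At Q = 8:
MC = 3 + 6*8
MC = 3 + 48 = 51

51


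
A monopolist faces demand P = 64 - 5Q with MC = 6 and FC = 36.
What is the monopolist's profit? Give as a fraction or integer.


MR = MC: 64 - 10Q = 6
Q* = 29/5
P* = 64 - 5*29/5 = 35
Profit = (P* - MC)*Q* - FC
= (35 - 6)*29/5 - 36
= 29*29/5 - 36
= 841/5 - 36 = 661/5

661/5


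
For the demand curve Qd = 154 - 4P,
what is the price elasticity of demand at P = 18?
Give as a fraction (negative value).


dQ/dP = -4
At P = 18: Q = 154 - 4*18 = 82
E = (dQ/dP)(P/Q) = (-4)(18/82) = -36/41

-36/41


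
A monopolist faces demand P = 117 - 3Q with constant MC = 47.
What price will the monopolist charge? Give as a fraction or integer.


MR = 117 - 6Q
Set MR = MC: 117 - 6Q = 47
Q* = 35/3
Substitute into demand:
P* = 117 - 3*35/3 = 82

82


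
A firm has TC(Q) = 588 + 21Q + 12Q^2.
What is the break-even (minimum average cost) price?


AC(Q) = 588/Q + 21 + 12Q
To minimize: dAC/dQ = -588/Q^2 + 12 = 0
Q^2 = 588/12 = 49
Q* = 7
Min AC = 588/7 + 21 + 12*7
Min AC = 84 + 21 + 84 = 189

189


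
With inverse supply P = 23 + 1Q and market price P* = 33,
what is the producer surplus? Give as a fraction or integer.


Minimum supply price (at Q=0): P_min = 23
Quantity supplied at P* = 33:
Q* = (33 - 23)/1 = 10
PS = (1/2) * Q* * (P* - P_min)
PS = (1/2) * 10 * (33 - 23)
PS = (1/2) * 10 * 10 = 50

50


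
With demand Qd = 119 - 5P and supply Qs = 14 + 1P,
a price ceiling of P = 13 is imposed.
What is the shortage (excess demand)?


At P = 13:
Qd = 119 - 5*13 = 54
Qs = 14 + 1*13 = 27
Shortage = Qd - Qs = 54 - 27 = 27

27


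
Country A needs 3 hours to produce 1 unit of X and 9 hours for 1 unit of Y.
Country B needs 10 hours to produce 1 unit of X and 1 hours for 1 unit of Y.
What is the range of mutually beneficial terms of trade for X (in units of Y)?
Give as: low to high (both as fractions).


Opportunity cost of X for Country A = hours_X / hours_Y = 3/9 = 1/3 units of Y
Opportunity cost of X for Country B = hours_X / hours_Y = 10/1 = 10 units of Y
Terms of trade must be between the two opportunity costs.
Range: 1/3 to 10

1/3 to 10


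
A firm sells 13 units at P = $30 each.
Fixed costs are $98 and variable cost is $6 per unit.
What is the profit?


Total Revenue = P * Q = 30 * 13 = $390
Total Cost = FC + VC*Q = 98 + 6*13 = $176
Profit = TR - TC = 390 - 176 = $214

$214


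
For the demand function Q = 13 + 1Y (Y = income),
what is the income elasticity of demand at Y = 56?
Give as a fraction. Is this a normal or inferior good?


dQ/dY = 1
At Y = 56: Q = 13 + 1*56 = 69
Ey = (dQ/dY)(Y/Q) = 1 * 56 / 69 = 56/69
Since Ey > 0, this is a normal good.

56/69 (normal good)


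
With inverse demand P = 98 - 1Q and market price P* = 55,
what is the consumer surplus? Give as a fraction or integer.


Maximum willingness to pay (at Q=0): P_max = 98
Quantity demanded at P* = 55:
Q* = (98 - 55)/1 = 43
CS = (1/2) * Q* * (P_max - P*)
CS = (1/2) * 43 * (98 - 55)
CS = (1/2) * 43 * 43 = 1849/2

1849/2


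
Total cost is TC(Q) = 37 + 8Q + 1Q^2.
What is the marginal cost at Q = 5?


MC = dTC/dQ = 8 + 2*1*Q
At Q = 5:
MC = 8 + 2*5
MC = 8 + 10 = 18

18


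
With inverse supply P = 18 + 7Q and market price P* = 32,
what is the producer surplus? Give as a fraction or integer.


Minimum supply price (at Q=0): P_min = 18
Quantity supplied at P* = 32:
Q* = (32 - 18)/7 = 2
PS = (1/2) * Q* * (P* - P_min)
PS = (1/2) * 2 * (32 - 18)
PS = (1/2) * 2 * 14 = 14

14


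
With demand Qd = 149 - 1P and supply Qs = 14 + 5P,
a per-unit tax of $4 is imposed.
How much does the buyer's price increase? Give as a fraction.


With a per-unit tax, the buyer's price increase depends on relative slopes.
Supply slope: d = 5, Demand slope: b = 1
Buyer's price increase = d * tax / (b + d)
= 5 * 4 / (1 + 5)
= 20 / 6 = 10/3

10/3


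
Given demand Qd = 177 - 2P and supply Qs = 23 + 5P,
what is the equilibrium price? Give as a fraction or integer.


At equilibrium, Qd = Qs.
177 - 2P = 23 + 5P
177 - 23 = 2P + 5P
154 = 7P
P* = 154/7 = 22

22


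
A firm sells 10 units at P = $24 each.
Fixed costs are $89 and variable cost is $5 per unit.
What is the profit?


Total Revenue = P * Q = 24 * 10 = $240
Total Cost = FC + VC*Q = 89 + 5*10 = $139
Profit = TR - TC = 240 - 139 = $101

$101


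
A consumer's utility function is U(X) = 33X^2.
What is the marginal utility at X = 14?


MU = dU/dX = 33*2*X^(2-1)
MU = 66*X^1
At X = 14:
MU = 66 * 14^1
MU = 66 * 14 = 924

924


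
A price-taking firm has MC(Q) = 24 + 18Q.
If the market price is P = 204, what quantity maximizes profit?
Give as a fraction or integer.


In perfect competition, profit is maximized where P = MC.
204 = 24 + 18Q
180 = 18Q
Q* = 180/18 = 10

10


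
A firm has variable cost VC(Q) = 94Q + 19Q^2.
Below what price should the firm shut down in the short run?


AVC(Q) = VC(Q)/Q = 94 + 19Q
AVC is increasing in Q, so minimum AVC is at Q -> 0+.
Min AVC = 94
The firm should shut down if P < 94.

94


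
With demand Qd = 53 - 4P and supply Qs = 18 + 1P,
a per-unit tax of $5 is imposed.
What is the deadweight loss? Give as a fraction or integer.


Pre-tax equilibrium quantity: Q* = 25
Post-tax equilibrium quantity: Q_tax = 21
Reduction in quantity: Q* - Q_tax = 4
DWL = (1/2) * tax * (Q* - Q_tax)
DWL = (1/2) * 5 * 4 = 10

10


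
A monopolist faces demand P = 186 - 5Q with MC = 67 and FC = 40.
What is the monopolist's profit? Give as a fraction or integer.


MR = MC: 186 - 10Q = 67
Q* = 119/10
P* = 186 - 5*119/10 = 253/2
Profit = (P* - MC)*Q* - FC
= (253/2 - 67)*119/10 - 40
= 119/2*119/10 - 40
= 14161/20 - 40 = 13361/20

13361/20


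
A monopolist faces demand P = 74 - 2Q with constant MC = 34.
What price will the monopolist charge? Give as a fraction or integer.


MR = 74 - 4Q
Set MR = MC: 74 - 4Q = 34
Q* = 10
Substitute into demand:
P* = 74 - 2*10 = 54

54


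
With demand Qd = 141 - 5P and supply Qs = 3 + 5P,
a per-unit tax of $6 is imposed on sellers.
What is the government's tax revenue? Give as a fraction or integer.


With tax on sellers, new supply: Qs' = 3 + 5(P - 6)
= 5P - 27
New equilibrium quantity:
Q_new = 57
Tax revenue = tax * Q_new = 6 * 57 = 342

342


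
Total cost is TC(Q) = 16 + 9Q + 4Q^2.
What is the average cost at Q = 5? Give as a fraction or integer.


TC(5) = 16 + 9*5 + 4*5^2
TC(5) = 16 + 45 + 100 = 161
AC = TC/Q = 161/5 = 161/5

161/5


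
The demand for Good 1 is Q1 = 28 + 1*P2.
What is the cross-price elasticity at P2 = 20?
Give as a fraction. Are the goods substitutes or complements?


dQ1/dP2 = 1
At P2 = 20: Q1 = 28 + 1*20 = 48
Exy = (dQ1/dP2)(P2/Q1) = 1 * 20 / 48 = 5/12
Since Exy > 0, the goods are substitutes.

5/12 (substitutes)


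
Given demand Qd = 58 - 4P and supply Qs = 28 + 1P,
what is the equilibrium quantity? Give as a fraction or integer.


First find equilibrium price:
58 - 4P = 28 + 1P
P* = 30/5 = 6
Then substitute into demand:
Q* = 58 - 4 * 6 = 34

34


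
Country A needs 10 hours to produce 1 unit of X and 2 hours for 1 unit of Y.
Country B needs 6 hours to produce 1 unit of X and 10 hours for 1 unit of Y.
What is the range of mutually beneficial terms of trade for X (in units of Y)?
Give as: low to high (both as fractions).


Opportunity cost of X for Country A = hours_X / hours_Y = 10/2 = 5 units of Y
Opportunity cost of X for Country B = hours_X / hours_Y = 6/10 = 3/5 units of Y
Terms of trade must be between the two opportunity costs.
Range: 3/5 to 5

3/5 to 5


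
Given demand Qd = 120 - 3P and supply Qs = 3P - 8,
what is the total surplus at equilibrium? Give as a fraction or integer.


Find equilibrium: 120 - 3P = 3P - 8
120 + 8 = 6P
P* = 128/6 = 64/3
Q* = 3*64/3 - 8 = 56
Inverse demand: P = 40 - Q/3, so P_max = 40
Inverse supply: P = 8/3 + Q/3, so P_min = 8/3
CS = (1/2) * 56 * (40 - 64/3) = 1568/3
PS = (1/2) * 56 * (64/3 - 8/3) = 1568/3
TS = CS + PS = 1568/3 + 1568/3 = 3136/3

3136/3


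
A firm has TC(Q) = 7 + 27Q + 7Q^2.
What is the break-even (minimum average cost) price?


AC(Q) = 7/Q + 27 + 7Q
To minimize: dAC/dQ = -7/Q^2 + 7 = 0
Q^2 = 7/7 = 1
Q* = 1
Min AC = 7/1 + 27 + 7*1
Min AC = 7 + 27 + 7 = 41

41
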